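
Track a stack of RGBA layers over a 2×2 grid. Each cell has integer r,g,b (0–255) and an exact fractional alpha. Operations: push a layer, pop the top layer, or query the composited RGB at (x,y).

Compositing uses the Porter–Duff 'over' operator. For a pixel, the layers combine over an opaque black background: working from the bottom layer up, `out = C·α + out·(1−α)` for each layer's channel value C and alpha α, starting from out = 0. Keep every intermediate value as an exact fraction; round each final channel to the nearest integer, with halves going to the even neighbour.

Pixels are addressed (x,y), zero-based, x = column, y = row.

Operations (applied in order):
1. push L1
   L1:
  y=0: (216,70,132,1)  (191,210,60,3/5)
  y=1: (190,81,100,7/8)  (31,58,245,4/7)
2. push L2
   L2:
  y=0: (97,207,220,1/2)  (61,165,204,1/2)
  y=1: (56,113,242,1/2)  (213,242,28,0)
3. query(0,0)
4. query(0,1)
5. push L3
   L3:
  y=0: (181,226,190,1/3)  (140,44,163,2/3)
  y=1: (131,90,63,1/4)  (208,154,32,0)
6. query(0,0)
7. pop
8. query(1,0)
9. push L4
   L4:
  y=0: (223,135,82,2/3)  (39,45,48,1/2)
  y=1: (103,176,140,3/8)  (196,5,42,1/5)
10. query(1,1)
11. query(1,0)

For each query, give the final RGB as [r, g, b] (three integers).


(0,0) stack=L1,L2; from [0,0,0]:
L1 α=1: [216, 70, 132]
L2 α=1/2: [313/2, 277/2, 176]
= [156, 138, 176]

(0,1) stack=L1,L2; from [0,0,0]:
+L1 (α=7/8) → [665/4, 567/8, 175/2]
+L2 (α=1/2) → [889/8, 1471/16, 659/4]
rounded: [111, 92, 165]

query (0,0) [L1,L2,L3] — begin 0,0,0
after L1 α=1: [216, 70, 132]
after L2 α=1/2: [313/2, 277/2, 176]
after L3 α=1/3: [494/3, 503/3, 542/3]
= [165, 168, 181]

at x=1,y=0 over L1,L2:
+L1 (α=3/5) → [573/5, 126, 36]
+L2 (α=1/2) → [439/5, 291/2, 120]
→ [88, 146, 120]

at x=1,y=1 over L1,L2,L4:
+L1 (α=4/7) → [124/7, 232/7, 140]
+L2 (α=0) → [124/7, 232/7, 140]
+L4 (α=1/5) → [1868/35, 963/35, 602/5]
rounded: [53, 28, 120]

query (1,0) [L1,L2,L4] — begin 0,0,0
+L1 (α=3/5) → [573/5, 126, 36]
+L2 (α=1/2) → [439/5, 291/2, 120]
+L4 (α=1/2) → [317/5, 381/4, 84]
→ [63, 95, 84]


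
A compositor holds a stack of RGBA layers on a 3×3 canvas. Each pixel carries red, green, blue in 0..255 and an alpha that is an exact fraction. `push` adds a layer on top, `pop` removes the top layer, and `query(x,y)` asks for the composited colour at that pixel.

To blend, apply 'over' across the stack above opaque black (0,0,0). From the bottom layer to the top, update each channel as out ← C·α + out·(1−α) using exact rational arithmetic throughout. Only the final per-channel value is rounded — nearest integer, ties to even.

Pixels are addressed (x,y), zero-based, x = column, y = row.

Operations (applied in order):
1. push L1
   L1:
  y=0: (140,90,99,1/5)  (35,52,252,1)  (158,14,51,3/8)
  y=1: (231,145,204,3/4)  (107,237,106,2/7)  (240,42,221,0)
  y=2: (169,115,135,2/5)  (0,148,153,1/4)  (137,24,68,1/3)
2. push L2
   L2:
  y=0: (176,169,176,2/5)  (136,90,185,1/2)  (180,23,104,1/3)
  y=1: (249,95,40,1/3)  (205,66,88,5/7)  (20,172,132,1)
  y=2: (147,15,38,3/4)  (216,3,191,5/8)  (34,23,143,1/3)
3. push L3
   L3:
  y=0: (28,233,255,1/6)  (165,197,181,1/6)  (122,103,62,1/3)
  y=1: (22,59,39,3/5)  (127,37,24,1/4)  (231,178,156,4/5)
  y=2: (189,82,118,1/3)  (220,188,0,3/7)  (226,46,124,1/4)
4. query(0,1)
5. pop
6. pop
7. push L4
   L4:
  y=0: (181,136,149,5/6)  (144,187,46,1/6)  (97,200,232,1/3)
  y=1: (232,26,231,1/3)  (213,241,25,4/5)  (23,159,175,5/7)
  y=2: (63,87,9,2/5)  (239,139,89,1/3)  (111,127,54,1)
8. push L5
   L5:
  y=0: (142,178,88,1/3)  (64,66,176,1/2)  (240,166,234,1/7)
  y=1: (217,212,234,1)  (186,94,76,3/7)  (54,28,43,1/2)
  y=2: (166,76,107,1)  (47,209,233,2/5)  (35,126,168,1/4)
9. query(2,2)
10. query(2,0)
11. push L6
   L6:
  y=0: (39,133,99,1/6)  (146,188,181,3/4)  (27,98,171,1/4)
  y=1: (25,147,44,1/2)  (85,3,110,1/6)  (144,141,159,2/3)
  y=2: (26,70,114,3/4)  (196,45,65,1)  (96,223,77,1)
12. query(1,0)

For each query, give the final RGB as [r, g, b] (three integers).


query (0,1) [L1,L2,L3] — begin 0,0,0
+L1 (α=3/4) → [693/4, 435/4, 153]
+L2 (α=1/3) → [397/2, 625/6, 346/3]
+L3 (α=3/5) → [463/5, 1156/15, 1043/15]
→ [93, 77, 70]

at x=2,y=2 over L1,L4,L5:
after L1 α=1/3: [137/3, 8, 68/3]
after L4 α=1: [111, 127, 54]
after L5 α=1/4: [92, 507/4, 165/2]
rounded: [92, 127, 82]

query (2,0) [L1,L4,L5] — begin 0,0,0
L1 α=3/8: [237/4, 21/4, 153/8]
L4 α=1/3: [431/6, 421/6, 1081/12]
L5 α=1/7: [671/7, 587/7, 1549/14]
= [96, 84, 111]

(1,0) stack=L1,L4,L5,L6; from [0,0,0]:
L1 α=1: [35, 52, 252]
L4 α=1/6: [319/6, 149/2, 653/3]
L5 α=1/2: [703/12, 281/4, 1181/6]
L6 α=3/4: [5959/48, 2537/16, 4439/24]
→ [124, 159, 185]


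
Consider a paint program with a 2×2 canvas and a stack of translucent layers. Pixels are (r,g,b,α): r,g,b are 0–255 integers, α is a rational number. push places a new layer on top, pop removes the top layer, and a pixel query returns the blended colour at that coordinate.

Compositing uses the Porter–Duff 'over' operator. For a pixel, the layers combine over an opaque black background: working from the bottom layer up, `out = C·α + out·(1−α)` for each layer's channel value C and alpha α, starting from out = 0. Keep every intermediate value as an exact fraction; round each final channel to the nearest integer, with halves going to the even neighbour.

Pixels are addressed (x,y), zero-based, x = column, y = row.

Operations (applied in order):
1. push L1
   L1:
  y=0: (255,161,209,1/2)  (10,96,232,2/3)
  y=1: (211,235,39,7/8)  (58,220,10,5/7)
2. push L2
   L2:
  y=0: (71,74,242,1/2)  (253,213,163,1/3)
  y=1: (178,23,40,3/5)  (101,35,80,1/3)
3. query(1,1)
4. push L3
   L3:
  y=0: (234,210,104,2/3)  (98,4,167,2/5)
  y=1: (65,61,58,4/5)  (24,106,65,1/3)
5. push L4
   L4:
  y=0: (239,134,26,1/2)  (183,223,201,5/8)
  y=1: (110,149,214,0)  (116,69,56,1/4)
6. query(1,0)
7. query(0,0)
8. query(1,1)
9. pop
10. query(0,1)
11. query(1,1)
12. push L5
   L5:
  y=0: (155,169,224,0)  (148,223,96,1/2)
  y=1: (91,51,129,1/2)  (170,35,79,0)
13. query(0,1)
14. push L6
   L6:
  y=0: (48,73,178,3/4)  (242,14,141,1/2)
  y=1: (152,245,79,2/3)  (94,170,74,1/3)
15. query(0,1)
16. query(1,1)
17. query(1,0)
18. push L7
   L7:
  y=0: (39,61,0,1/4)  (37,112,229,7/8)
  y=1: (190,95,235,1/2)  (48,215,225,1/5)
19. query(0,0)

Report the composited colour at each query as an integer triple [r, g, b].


(1,1) stack=L1,L2; from [0,0,0]:
+L1 (α=5/7) → [290/7, 1100/7, 50/7]
+L2 (α=1/3) → [429/7, 815/7, 220/7]
= [61, 116, 31]

query (1,0) [L1,L2,L3,L4] — begin 0,0,0
+L1 (α=2/3) → [20/3, 64, 464/3]
+L2 (α=1/3) → [799/9, 341/3, 1417/9]
+L3 (α=2/5) → [1387/15, 349/5, 2419/15]
+L4 (α=5/8) → [2981/20, 3311/20, 1861/10]
→ [149, 166, 186]

query (0,0) [L1,L2,L3,L4] — begin 0,0,0
+L1 (α=1/2) → [255/2, 161/2, 209/2]
+L2 (α=1/2) → [397/4, 309/4, 693/4]
+L3 (α=2/3) → [2269/12, 663/4, 1525/12]
+L4 (α=1/2) → [5137/24, 1199/8, 1837/24]
= [214, 150, 77]

at x=1,y=1 over L1,L2,L3,L4:
after L1 α=5/7: [290/7, 1100/7, 50/7]
after L2 α=1/3: [429/7, 815/7, 220/7]
after L3 α=1/3: [342/7, 2372/21, 895/21]
after L4 α=1/4: [919/14, 2855/28, 1287/28]
= [66, 102, 46]

(0,1) stack=L1,L2,L3; from [0,0,0]:
+L1 (α=7/8) → [1477/8, 1645/8, 273/8]
+L2 (α=3/5) → [3613/20, 1921/20, 753/20]
+L3 (α=4/5) → [8813/100, 6801/100, 5393/100]
= [88, 68, 54]

(1,1) stack=L1,L2,L3; from [0,0,0]:
after L1 α=5/7: [290/7, 1100/7, 50/7]
after L2 α=1/3: [429/7, 815/7, 220/7]
after L3 α=1/3: [342/7, 2372/21, 895/21]
→ [49, 113, 43]

at x=0,y=1 over L1,L2,L3,L5:
after L1 α=7/8: [1477/8, 1645/8, 273/8]
after L2 α=3/5: [3613/20, 1921/20, 753/20]
after L3 α=4/5: [8813/100, 6801/100, 5393/100]
after L5 α=1/2: [17913/200, 11901/200, 18293/200]
= [90, 60, 91]

query (0,1) [L1,L2,L3,L5,L6] — begin 0,0,0
after L1 α=7/8: [1477/8, 1645/8, 273/8]
after L2 α=3/5: [3613/20, 1921/20, 753/20]
after L3 α=4/5: [8813/100, 6801/100, 5393/100]
after L5 α=1/2: [17913/200, 11901/200, 18293/200]
after L6 α=2/3: [78713/600, 109901/600, 16631/200]
rounded: [131, 183, 83]

at x=1,y=1 over L1,L2,L3,L5,L6:
after L1 α=5/7: [290/7, 1100/7, 50/7]
after L2 α=1/3: [429/7, 815/7, 220/7]
after L3 α=1/3: [342/7, 2372/21, 895/21]
after L5 α=0: [342/7, 2372/21, 895/21]
after L6 α=1/3: [1342/21, 8314/63, 3344/63]
→ [64, 132, 53]

query (1,0) [L1,L2,L3,L5,L6] — begin 0,0,0
after L1 α=2/3: [20/3, 64, 464/3]
after L2 α=1/3: [799/9, 341/3, 1417/9]
after L3 α=2/5: [1387/15, 349/5, 2419/15]
after L5 α=1/2: [3607/30, 732/5, 3859/30]
after L6 α=1/2: [10867/60, 401/5, 8089/60]
→ [181, 80, 135]

at x=0,y=0 over L1,L2,L3,L5,L6,L7:
L1 α=1/2: [255/2, 161/2, 209/2]
L2 α=1/2: [397/4, 309/4, 693/4]
L3 α=2/3: [2269/12, 663/4, 1525/12]
L5 α=0: [2269/12, 663/4, 1525/12]
L6 α=3/4: [3997/48, 1539/16, 7933/48]
L7 α=1/4: [4621/64, 5593/64, 7933/64]
= [72, 87, 124]


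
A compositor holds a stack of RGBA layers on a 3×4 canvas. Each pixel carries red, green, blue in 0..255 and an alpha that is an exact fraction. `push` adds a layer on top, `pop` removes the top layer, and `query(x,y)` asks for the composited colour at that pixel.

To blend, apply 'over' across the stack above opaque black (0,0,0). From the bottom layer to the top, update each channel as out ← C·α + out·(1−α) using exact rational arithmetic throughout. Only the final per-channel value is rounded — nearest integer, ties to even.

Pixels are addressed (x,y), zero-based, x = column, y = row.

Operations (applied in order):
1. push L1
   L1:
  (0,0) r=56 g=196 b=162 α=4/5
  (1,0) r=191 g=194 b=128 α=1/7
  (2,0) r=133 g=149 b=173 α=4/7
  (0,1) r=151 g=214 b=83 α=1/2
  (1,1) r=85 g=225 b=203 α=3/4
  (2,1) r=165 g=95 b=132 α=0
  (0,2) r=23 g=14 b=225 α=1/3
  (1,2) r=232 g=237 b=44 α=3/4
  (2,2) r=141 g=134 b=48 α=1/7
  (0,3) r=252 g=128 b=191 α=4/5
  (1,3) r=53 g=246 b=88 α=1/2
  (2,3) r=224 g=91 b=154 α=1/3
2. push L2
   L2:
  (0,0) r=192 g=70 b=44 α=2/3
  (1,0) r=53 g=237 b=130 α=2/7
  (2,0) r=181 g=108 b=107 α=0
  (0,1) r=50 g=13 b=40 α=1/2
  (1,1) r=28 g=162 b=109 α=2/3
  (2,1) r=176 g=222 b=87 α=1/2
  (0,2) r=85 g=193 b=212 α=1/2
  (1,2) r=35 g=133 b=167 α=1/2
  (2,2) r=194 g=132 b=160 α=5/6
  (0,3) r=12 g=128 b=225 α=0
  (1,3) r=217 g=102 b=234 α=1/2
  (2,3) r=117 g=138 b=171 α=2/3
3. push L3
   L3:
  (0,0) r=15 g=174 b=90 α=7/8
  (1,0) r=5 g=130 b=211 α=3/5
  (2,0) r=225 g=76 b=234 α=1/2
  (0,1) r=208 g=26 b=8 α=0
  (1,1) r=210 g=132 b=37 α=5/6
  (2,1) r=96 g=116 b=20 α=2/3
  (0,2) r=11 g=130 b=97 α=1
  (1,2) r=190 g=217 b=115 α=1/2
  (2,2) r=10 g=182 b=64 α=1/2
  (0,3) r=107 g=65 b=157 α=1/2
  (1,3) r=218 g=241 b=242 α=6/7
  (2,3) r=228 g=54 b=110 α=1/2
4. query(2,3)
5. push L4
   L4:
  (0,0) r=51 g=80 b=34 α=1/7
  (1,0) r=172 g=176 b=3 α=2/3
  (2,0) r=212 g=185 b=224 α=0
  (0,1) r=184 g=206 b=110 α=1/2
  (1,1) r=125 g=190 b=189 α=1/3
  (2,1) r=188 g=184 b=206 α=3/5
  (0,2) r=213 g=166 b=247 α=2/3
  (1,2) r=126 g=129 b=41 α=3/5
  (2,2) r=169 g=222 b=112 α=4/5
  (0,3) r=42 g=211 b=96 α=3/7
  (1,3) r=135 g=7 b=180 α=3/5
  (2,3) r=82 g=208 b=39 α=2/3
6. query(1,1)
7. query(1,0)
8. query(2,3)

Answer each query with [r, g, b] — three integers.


query (2,3) [L1,L2,L3] — begin 0,0,0
after L1 α=1/3: [224/3, 91/3, 154/3]
after L2 α=2/3: [926/9, 919/9, 1180/9]
after L3 α=1/2: [1489/9, 1405/18, 1085/9]
→ [165, 78, 121]

at x=1,y=1 over L1,L2,L3,L4:
L1 α=3/4: [255/4, 675/4, 609/4]
L2 α=2/3: [479/12, 657/4, 1481/12]
L3 α=5/6: [13079/72, 1099/8, 3701/72]
L4 α=1/3: [17579/108, 1859/12, 10505/108]
→ [163, 155, 97]

at x=1,y=0 over L1,L2,L3,L4:
L1 α=1/7: [191/7, 194/7, 128/7]
L2 α=2/7: [1697/49, 4288/49, 2460/49]
L3 α=3/5: [4129/245, 27686/245, 35937/245]
L4 α=2/3: [88409/735, 113926/735, 12469/245]
→ [120, 155, 51]

query (2,3) [L1,L2,L3,L4] — begin 0,0,0
+L1 (α=1/3) → [224/3, 91/3, 154/3]
+L2 (α=2/3) → [926/9, 919/9, 1180/9]
+L3 (α=1/2) → [1489/9, 1405/18, 1085/9]
+L4 (α=2/3) → [2965/27, 8893/54, 1787/27]
= [110, 165, 66]


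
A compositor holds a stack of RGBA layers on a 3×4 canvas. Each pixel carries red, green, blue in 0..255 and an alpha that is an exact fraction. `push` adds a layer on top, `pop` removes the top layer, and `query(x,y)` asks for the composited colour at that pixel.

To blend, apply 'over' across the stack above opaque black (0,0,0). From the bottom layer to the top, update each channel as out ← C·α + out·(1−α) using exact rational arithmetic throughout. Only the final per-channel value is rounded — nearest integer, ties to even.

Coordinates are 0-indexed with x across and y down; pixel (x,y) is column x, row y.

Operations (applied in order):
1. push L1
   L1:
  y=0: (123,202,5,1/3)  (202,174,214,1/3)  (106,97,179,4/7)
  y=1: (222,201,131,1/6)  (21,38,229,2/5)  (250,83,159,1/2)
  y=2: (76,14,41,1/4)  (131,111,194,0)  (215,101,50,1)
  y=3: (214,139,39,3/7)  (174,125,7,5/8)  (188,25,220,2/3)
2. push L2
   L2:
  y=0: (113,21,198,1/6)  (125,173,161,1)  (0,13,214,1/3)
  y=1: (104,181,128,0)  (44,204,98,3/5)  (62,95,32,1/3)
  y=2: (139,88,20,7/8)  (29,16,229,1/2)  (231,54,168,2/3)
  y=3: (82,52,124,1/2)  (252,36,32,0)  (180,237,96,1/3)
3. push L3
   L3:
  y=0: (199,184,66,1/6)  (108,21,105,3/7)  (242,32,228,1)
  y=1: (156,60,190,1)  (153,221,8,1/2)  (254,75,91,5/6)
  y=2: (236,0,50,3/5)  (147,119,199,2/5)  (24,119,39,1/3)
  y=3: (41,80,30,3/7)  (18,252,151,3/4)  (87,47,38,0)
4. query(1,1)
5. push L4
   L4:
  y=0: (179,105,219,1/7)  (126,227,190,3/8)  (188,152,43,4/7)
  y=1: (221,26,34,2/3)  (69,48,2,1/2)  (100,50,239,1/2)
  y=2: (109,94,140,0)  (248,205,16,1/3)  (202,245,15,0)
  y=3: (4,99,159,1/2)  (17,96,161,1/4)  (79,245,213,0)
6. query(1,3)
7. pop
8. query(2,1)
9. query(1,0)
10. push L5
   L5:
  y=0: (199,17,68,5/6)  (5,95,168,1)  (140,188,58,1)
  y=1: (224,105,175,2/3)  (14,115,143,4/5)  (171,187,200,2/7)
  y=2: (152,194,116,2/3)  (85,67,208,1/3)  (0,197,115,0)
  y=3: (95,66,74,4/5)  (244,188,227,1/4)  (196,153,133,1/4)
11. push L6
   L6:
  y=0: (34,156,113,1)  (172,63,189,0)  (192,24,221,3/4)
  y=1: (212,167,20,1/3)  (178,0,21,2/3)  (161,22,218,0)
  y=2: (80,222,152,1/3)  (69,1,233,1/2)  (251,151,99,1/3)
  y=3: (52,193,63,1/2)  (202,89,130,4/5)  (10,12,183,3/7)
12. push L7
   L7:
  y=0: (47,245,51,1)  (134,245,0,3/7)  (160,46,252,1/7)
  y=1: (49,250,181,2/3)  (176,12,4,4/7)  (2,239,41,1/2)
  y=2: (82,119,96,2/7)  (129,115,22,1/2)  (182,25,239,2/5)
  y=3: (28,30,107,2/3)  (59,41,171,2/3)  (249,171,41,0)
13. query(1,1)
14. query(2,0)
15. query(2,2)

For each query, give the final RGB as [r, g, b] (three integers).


(1,1) stack=L1,L2,L3; from [0,0,0]:
+L1 (α=2/5) → [42/5, 76/5, 458/5]
+L2 (α=3/5) → [744/25, 3212/25, 2386/25]
+L3 (α=1/2) → [4569/50, 8737/50, 1293/25]
→ [91, 175, 52]

(1,3) stack=L1,L2,L3,L4; from [0,0,0]:
L1 α=5/8: [435/4, 625/8, 35/8]
L2 α=0: [435/4, 625/8, 35/8]
L3 α=3/4: [651/16, 6673/32, 3659/32]
L4 α=1/4: [2225/64, 23091/128, 16129/128]
rounded: [35, 180, 126]

(2,1) stack=L1,L2,L3; from [0,0,0]:
L1 α=1/2: [125, 83/2, 159/2]
L2 α=1/3: [104, 178/3, 191/3]
L3 α=5/6: [229, 1303/18, 778/9]
= [229, 72, 86]

(1,0) stack=L1,L2,L3; from [0,0,0]:
after L1 α=1/3: [202/3, 58, 214/3]
after L2 α=1: [125, 173, 161]
after L3 α=3/7: [824/7, 755/7, 137]
→ [118, 108, 137]

query (1,1) [L1,L2,L3,L5,L6,L7] — begin 0,0,0
+L1 (α=2/5) → [42/5, 76/5, 458/5]
+L2 (α=3/5) → [744/25, 3212/25, 2386/25]
+L3 (α=1/2) → [4569/50, 8737/50, 1293/25]
+L5 (α=4/5) → [7369/250, 31737/250, 15593/125]
+L6 (α=2/3) → [32123/250, 10579/250, 20843/375]
+L7 (α=4/7) → [272369/1750, 43737/1750, 22843/875]
→ [156, 25, 26]

query (2,0) [L1,L2,L3,L5,L6,L7] — begin 0,0,0
L1 α=4/7: [424/7, 388/7, 716/7]
L2 α=1/3: [848/21, 289/7, 2930/21]
L3 α=1: [242, 32, 228]
L5 α=1: [140, 188, 58]
L6 α=3/4: [179, 65, 721/4]
L7 α=1/7: [1234/7, 436/7, 381/2]
rounded: [176, 62, 190]

query (2,2) [L1,L2,L3,L5,L6,L7] — begin 0,0,0
after L1 α=1: [215, 101, 50]
after L2 α=2/3: [677/3, 209/3, 386/3]
after L3 α=1/3: [1426/9, 775/9, 889/9]
after L5 α=0: [1426/9, 775/9, 889/9]
after L6 α=1/3: [5111/27, 2909/27, 2669/27]
after L7 α=2/5: [8387/45, 3359/45, 6971/45]
rounded: [186, 75, 155]


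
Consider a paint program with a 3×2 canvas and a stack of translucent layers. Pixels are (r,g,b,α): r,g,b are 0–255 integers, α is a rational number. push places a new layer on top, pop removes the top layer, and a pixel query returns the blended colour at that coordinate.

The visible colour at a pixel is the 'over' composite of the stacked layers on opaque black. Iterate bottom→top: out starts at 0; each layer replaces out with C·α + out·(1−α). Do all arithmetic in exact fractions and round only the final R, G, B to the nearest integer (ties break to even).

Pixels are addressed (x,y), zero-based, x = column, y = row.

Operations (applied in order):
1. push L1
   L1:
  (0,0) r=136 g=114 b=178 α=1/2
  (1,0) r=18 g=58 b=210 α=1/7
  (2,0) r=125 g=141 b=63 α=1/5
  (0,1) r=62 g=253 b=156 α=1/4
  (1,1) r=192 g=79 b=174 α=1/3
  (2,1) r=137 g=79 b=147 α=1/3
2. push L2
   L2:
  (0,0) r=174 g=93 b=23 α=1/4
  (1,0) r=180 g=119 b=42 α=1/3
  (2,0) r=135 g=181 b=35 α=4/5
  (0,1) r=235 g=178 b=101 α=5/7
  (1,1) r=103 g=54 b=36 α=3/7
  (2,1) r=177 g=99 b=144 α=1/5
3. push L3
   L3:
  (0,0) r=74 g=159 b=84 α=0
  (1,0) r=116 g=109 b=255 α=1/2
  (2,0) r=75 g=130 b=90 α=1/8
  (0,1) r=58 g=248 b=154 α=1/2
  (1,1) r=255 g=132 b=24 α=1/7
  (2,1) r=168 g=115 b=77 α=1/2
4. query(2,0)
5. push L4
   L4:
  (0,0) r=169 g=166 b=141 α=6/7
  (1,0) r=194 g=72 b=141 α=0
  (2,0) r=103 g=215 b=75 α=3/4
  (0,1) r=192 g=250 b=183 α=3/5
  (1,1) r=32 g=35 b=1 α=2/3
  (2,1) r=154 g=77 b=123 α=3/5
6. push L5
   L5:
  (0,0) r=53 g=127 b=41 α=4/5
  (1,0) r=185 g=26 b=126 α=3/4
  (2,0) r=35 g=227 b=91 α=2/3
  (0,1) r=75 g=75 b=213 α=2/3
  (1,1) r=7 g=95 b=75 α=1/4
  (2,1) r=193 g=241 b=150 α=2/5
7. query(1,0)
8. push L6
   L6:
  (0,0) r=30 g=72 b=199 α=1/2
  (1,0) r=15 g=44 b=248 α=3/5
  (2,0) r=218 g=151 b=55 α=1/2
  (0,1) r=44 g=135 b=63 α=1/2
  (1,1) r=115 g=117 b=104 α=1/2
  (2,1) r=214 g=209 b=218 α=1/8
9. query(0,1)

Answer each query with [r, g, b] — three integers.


at x=2,y=0 over L1,L2,L3:
after L1 α=1/5: [25, 141/5, 63/5]
after L2 α=4/5: [113, 3761/25, 763/25]
after L3 α=1/8: [433/4, 29577/200, 7591/200]
→ [108, 148, 38]

at x=1,y=0 over L1,L2,L3,L4,L5:
+L1 (α=1/7) → [18/7, 58/7, 30]
+L2 (α=1/3) → [432/7, 949/21, 34]
+L3 (α=1/2) → [622/7, 1619/21, 289/2]
+L4 (α=0) → [622/7, 1619/21, 289/2]
+L5 (α=3/4) → [4507/28, 3257/84, 1045/8]
→ [161, 39, 131]

at x=0,y=1 over L1,L2,L3,L4,L5,L6:
L1 α=1/4: [31/2, 253/4, 39]
L2 α=5/7: [1206/7, 2033/14, 583/7]
L3 α=1/2: [806/7, 5505/28, 1661/14]
L4 α=3/5: [5644/35, 3201/14, 5504/35]
L5 α=2/3: [10894/105, 1767/14, 20414/105]
L6 α=1/2: [7757/105, 3657/28, 27029/210]
= [74, 131, 129]


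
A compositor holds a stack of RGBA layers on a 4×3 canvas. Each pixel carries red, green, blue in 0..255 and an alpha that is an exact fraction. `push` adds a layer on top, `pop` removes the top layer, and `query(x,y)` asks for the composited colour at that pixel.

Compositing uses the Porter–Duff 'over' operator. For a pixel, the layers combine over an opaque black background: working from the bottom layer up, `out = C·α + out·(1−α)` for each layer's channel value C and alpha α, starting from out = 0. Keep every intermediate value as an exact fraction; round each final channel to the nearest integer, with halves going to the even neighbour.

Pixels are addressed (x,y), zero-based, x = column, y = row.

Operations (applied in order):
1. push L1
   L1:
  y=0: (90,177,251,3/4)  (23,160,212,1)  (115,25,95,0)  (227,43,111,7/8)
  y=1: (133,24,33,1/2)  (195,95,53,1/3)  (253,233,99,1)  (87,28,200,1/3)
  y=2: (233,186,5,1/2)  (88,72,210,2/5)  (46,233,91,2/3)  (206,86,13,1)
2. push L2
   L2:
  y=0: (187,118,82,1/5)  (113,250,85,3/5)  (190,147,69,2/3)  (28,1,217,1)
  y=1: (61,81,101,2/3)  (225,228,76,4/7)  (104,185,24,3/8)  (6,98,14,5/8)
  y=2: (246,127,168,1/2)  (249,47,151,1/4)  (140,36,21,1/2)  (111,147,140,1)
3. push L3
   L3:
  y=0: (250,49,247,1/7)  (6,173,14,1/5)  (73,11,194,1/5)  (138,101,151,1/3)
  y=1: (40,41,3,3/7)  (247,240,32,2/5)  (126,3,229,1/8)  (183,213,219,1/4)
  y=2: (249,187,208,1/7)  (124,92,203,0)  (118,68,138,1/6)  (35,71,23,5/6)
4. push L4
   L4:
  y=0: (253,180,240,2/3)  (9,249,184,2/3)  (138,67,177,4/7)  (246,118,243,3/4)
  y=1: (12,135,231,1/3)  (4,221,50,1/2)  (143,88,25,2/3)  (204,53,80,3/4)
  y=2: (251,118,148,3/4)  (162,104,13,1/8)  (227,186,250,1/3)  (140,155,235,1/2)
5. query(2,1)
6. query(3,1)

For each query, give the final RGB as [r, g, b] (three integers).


at x=2,y=1 over L1,L2,L3,L4:
after L1 α=1: [253, 233, 99]
after L2 α=3/8: [1577/8, 215, 567/8]
after L3 α=1/8: [12047/64, 377/2, 5801/64]
after L4 α=2/3: [10117/64, 243/2, 9001/192]
→ [158, 122, 47]

(3,1) stack=L1,L2,L3,L4; from [0,0,0]:
+L1 (α=1/3) → [29, 28/3, 200/3]
+L2 (α=5/8) → [117/8, 259/4, 135/4]
+L3 (α=1/4) → [1815/32, 1629/16, 1281/16]
+L4 (α=3/4) → [21399/128, 4173/64, 5121/64]
→ [167, 65, 80]


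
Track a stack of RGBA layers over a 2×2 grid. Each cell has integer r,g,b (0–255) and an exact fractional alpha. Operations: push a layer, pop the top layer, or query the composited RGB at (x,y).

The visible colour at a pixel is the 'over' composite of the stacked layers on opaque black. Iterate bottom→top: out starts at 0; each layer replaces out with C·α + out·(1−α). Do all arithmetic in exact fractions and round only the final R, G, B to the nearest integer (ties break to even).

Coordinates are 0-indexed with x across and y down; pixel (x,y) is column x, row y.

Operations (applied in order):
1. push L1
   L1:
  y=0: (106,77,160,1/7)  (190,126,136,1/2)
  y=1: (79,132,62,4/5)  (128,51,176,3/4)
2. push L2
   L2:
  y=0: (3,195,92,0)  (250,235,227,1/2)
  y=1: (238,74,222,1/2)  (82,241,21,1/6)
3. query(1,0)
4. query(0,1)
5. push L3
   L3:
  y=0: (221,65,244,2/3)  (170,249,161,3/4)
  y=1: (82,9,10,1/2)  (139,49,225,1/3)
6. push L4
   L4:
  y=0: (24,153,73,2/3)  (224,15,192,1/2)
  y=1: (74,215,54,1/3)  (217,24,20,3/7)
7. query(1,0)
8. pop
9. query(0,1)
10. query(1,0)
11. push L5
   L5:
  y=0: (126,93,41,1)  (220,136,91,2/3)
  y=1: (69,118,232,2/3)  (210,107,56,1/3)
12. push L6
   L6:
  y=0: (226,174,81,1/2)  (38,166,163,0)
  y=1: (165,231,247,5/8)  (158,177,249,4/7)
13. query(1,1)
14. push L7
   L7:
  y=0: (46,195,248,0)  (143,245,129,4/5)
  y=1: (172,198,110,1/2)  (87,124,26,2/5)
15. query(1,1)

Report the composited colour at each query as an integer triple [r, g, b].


at x=1,y=0 over L1,L2:
after L1 α=1/2: [95, 63, 68]
after L2 α=1/2: [345/2, 149, 295/2]
→ [172, 149, 148]

(0,1) stack=L1,L2; from [0,0,0]:
+L1 (α=4/5) → [316/5, 528/5, 248/5]
+L2 (α=1/2) → [753/5, 449/5, 679/5]
→ [151, 90, 136]

at x=1,y=0 over L1,L2,L3,L4:
after L1 α=1/2: [95, 63, 68]
after L2 α=1/2: [345/2, 149, 295/2]
after L3 α=3/4: [1365/8, 224, 1261/8]
after L4 α=1/2: [3157/16, 239/2, 2797/16]
= [197, 120, 175]

query (0,1) [L1,L2,L3] — begin 0,0,0
after L1 α=4/5: [316/5, 528/5, 248/5]
after L2 α=1/2: [753/5, 449/5, 679/5]
after L3 α=1/2: [1163/10, 247/5, 729/10]
= [116, 49, 73]

query (1,0) [L1,L2,L3] — begin 0,0,0
after L1 α=1/2: [95, 63, 68]
after L2 α=1/2: [345/2, 149, 295/2]
after L3 α=3/4: [1365/8, 224, 1261/8]
→ [171, 224, 158]

query (1,1) [L1,L2,L3,L5,L6] — begin 0,0,0
after L1 α=3/4: [96, 153/4, 132]
after L2 α=1/6: [281/3, 1729/24, 227/2]
after L3 α=1/3: [979/9, 2317/36, 452/3]
after L5 α=1/3: [3848/27, 4243/54, 1072/9]
after L6 α=4/7: [9536/63, 16987/126, 580/3]
→ [151, 135, 193]

(1,1) stack=L1,L2,L3,L5,L6,L7; from [0,0,0]:
after L1 α=3/4: [96, 153/4, 132]
after L2 α=1/6: [281/3, 1729/24, 227/2]
after L3 α=1/3: [979/9, 2317/36, 452/3]
after L5 α=1/3: [3848/27, 4243/54, 1072/9]
after L6 α=4/7: [9536/63, 16987/126, 580/3]
after L7 α=2/5: [2638/21, 27403/210, 632/5]
rounded: [126, 130, 126]


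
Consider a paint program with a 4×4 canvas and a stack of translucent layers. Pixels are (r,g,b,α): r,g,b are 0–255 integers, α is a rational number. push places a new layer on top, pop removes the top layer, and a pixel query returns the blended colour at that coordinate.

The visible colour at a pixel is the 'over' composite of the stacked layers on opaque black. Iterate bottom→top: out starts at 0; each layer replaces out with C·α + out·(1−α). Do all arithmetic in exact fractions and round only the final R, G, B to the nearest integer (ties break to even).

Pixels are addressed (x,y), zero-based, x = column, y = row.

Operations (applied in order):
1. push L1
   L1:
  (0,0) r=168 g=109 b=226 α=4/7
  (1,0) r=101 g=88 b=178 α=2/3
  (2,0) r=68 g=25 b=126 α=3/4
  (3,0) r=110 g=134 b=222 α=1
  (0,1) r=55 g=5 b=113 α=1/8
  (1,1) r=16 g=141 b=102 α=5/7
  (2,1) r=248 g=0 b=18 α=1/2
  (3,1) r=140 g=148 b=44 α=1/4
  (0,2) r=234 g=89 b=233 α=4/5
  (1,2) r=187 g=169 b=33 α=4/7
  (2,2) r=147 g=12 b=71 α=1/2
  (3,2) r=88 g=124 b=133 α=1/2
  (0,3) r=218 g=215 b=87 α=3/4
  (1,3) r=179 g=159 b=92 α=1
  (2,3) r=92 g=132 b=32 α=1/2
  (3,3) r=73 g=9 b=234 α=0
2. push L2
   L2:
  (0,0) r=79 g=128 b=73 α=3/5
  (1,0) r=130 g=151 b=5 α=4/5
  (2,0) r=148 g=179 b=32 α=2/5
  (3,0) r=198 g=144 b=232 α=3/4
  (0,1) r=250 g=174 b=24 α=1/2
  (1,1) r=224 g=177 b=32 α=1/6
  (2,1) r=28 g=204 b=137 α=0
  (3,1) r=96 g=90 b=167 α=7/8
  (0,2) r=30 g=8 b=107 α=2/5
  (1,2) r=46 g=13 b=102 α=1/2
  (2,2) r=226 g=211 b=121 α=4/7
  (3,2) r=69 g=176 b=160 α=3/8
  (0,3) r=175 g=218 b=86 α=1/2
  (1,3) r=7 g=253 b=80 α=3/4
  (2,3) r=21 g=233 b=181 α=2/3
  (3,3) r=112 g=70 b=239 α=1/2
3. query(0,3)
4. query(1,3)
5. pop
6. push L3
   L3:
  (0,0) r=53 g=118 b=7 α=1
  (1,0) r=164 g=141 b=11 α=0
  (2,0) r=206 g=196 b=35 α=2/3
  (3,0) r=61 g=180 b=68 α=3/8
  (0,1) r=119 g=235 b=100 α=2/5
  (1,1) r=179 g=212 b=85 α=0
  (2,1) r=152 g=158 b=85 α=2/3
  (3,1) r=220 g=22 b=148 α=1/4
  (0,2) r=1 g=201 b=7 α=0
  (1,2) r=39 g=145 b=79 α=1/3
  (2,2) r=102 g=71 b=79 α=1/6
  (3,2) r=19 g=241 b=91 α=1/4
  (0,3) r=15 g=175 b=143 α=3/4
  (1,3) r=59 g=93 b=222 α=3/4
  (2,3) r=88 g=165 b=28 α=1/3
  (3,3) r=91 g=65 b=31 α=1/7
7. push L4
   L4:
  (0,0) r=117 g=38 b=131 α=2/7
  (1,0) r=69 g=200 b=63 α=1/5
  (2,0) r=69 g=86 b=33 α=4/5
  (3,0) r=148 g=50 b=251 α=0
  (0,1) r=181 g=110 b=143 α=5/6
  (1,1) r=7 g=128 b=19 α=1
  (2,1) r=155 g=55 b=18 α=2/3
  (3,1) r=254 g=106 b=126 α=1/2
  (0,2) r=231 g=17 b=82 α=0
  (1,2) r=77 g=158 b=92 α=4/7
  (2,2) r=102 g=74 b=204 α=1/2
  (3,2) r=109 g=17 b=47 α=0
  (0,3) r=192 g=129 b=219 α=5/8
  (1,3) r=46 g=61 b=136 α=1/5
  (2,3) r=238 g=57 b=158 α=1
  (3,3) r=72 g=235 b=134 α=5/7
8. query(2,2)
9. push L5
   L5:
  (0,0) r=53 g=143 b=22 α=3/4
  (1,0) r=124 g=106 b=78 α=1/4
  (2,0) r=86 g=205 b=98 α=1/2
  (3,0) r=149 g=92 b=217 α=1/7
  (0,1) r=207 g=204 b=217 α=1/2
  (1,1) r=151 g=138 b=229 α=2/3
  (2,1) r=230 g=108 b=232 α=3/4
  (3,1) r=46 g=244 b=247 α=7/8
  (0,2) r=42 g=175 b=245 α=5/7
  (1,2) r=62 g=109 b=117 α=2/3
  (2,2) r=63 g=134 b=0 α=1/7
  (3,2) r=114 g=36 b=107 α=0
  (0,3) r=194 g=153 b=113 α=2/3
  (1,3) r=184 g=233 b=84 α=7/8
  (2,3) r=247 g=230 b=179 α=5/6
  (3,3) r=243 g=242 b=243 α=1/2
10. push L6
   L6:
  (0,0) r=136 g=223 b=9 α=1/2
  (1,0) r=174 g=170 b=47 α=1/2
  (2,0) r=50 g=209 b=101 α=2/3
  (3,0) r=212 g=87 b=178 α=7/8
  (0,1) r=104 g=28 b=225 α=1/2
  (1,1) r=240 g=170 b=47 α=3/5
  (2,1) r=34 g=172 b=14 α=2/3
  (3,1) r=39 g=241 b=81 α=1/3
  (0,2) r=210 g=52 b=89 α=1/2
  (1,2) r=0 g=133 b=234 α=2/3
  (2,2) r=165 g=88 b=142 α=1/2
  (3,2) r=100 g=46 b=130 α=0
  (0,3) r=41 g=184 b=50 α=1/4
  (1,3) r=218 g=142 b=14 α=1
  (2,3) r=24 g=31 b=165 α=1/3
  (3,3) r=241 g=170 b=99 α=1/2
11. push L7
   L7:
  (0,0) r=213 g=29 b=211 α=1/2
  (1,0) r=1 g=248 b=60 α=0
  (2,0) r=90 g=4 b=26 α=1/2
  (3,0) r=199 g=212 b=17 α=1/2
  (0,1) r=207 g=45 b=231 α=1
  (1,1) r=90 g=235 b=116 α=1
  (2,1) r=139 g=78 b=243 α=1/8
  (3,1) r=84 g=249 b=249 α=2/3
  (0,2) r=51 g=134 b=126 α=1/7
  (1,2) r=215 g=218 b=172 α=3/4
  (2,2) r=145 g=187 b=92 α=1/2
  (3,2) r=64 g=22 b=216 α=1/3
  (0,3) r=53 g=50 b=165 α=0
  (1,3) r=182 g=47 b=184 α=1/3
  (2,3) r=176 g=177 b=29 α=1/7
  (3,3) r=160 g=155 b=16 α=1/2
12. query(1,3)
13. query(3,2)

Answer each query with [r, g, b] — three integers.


(0,3) stack=L1,L2; from [0,0,0]:
+L1 (α=3/4) → [327/2, 645/4, 261/4]
+L2 (α=1/2) → [677/4, 1517/8, 605/8]
rounded: [169, 190, 76]

at x=1,y=3 over L1,L2:
after L1 α=1: [179, 159, 92]
after L2 α=3/4: [50, 459/2, 83]
= [50, 230, 83]

at x=2,y=2 over L1,L3,L4:
+L1 (α=1/2) → [147/2, 6, 71/2]
+L3 (α=1/6) → [313/4, 101/6, 171/4]
+L4 (α=1/2) → [721/8, 545/12, 987/8]
rounded: [90, 45, 123]

(1,3) stack=L1,L3,L4,L5,L6,L7; from [0,0,0]:
L1 α=1: [179, 159, 92]
L3 α=3/4: [89, 219/2, 379/2]
L4 α=1/5: [402/5, 499/5, 894/5]
L5 α=7/8: [3421/20, 4327/20, 1917/20]
L6 α=1: [218, 142, 14]
L7 α=1/3: [206, 331/3, 212/3]
→ [206, 110, 71]

(3,2) stack=L1,L3,L4,L5,L6,L7; from [0,0,0]:
L1 α=1/2: [44, 62, 133/2]
L3 α=1/4: [151/4, 427/4, 581/8]
L4 α=0: [151/4, 427/4, 581/8]
L5 α=0: [151/4, 427/4, 581/8]
L6 α=0: [151/4, 427/4, 581/8]
L7 α=1/3: [93/2, 157/2, 1445/12]
rounded: [46, 78, 120]


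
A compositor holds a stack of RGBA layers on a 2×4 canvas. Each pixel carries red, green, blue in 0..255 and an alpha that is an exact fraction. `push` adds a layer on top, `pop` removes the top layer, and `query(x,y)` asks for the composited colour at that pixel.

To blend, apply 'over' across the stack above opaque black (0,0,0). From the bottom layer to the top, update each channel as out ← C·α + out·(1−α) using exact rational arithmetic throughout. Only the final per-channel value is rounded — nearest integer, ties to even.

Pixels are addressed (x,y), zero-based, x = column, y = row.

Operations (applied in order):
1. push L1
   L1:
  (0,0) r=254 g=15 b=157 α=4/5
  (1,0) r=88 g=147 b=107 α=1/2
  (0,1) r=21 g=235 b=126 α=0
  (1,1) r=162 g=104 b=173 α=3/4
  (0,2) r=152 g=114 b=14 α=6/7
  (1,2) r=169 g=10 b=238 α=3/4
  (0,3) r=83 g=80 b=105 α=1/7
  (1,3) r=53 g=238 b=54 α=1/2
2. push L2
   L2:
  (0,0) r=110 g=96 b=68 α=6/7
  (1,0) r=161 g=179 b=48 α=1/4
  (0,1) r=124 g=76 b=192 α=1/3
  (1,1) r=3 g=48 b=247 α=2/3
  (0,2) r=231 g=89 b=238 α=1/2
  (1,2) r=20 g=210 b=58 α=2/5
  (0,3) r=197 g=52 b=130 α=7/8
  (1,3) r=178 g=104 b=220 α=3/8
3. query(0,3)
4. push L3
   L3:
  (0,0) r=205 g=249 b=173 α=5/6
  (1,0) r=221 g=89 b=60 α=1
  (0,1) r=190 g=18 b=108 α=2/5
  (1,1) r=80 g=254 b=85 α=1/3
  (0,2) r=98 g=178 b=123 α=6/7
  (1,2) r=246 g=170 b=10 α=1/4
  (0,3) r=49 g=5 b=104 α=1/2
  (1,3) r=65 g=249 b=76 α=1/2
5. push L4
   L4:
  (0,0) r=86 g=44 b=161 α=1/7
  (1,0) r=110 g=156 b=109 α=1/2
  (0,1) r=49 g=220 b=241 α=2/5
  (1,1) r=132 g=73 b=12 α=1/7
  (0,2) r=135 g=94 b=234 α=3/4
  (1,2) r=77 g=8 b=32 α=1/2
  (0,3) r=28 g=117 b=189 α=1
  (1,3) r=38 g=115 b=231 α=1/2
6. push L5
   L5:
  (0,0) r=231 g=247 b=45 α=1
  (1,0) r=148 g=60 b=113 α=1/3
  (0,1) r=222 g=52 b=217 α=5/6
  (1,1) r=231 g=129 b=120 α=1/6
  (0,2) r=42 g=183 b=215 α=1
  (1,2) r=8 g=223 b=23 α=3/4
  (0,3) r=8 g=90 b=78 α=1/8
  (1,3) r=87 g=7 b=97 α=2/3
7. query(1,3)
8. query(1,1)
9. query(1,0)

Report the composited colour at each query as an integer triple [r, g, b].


(0,3) stack=L1,L2; from [0,0,0]:
after L1 α=1/7: [83/7, 80/7, 15]
after L2 α=7/8: [1217/7, 657/14, 925/8]
= [174, 47, 116]

at x=1,y=3 over L1,L2,L3,L4,L5:
L1 α=1/2: [53/2, 119, 27]
L2 α=3/8: [1333/16, 907/8, 795/8]
L3 α=1/2: [2373/32, 2899/16, 1403/16]
L4 α=1/2: [3589/64, 4739/32, 5099/32]
L5 α=2/3: [14725/192, 1729/32, 3769/32]
= [77, 54, 118]

query (1,1) [L1,L2,L3,L4,L5] — begin 0,0,0
after L1 α=3/4: [243/2, 78, 519/4]
after L2 α=2/3: [85/2, 58, 2495/12]
after L3 α=1/3: [55, 370/3, 3005/18]
after L4 α=1/7: [66, 813/7, 3041/21]
after L5 α=1/6: [187/2, 828/7, 17725/126]
rounded: [94, 118, 141]

(1,0) stack=L1,L2,L3,L4,L5; from [0,0,0]:
+L1 (α=1/2) → [44, 147/2, 107/2]
+L2 (α=1/4) → [293/4, 799/8, 417/8]
+L3 (α=1) → [221, 89, 60]
+L4 (α=1/2) → [331/2, 245/2, 169/2]
+L5 (α=1/3) → [479/3, 305/3, 94]
→ [160, 102, 94]


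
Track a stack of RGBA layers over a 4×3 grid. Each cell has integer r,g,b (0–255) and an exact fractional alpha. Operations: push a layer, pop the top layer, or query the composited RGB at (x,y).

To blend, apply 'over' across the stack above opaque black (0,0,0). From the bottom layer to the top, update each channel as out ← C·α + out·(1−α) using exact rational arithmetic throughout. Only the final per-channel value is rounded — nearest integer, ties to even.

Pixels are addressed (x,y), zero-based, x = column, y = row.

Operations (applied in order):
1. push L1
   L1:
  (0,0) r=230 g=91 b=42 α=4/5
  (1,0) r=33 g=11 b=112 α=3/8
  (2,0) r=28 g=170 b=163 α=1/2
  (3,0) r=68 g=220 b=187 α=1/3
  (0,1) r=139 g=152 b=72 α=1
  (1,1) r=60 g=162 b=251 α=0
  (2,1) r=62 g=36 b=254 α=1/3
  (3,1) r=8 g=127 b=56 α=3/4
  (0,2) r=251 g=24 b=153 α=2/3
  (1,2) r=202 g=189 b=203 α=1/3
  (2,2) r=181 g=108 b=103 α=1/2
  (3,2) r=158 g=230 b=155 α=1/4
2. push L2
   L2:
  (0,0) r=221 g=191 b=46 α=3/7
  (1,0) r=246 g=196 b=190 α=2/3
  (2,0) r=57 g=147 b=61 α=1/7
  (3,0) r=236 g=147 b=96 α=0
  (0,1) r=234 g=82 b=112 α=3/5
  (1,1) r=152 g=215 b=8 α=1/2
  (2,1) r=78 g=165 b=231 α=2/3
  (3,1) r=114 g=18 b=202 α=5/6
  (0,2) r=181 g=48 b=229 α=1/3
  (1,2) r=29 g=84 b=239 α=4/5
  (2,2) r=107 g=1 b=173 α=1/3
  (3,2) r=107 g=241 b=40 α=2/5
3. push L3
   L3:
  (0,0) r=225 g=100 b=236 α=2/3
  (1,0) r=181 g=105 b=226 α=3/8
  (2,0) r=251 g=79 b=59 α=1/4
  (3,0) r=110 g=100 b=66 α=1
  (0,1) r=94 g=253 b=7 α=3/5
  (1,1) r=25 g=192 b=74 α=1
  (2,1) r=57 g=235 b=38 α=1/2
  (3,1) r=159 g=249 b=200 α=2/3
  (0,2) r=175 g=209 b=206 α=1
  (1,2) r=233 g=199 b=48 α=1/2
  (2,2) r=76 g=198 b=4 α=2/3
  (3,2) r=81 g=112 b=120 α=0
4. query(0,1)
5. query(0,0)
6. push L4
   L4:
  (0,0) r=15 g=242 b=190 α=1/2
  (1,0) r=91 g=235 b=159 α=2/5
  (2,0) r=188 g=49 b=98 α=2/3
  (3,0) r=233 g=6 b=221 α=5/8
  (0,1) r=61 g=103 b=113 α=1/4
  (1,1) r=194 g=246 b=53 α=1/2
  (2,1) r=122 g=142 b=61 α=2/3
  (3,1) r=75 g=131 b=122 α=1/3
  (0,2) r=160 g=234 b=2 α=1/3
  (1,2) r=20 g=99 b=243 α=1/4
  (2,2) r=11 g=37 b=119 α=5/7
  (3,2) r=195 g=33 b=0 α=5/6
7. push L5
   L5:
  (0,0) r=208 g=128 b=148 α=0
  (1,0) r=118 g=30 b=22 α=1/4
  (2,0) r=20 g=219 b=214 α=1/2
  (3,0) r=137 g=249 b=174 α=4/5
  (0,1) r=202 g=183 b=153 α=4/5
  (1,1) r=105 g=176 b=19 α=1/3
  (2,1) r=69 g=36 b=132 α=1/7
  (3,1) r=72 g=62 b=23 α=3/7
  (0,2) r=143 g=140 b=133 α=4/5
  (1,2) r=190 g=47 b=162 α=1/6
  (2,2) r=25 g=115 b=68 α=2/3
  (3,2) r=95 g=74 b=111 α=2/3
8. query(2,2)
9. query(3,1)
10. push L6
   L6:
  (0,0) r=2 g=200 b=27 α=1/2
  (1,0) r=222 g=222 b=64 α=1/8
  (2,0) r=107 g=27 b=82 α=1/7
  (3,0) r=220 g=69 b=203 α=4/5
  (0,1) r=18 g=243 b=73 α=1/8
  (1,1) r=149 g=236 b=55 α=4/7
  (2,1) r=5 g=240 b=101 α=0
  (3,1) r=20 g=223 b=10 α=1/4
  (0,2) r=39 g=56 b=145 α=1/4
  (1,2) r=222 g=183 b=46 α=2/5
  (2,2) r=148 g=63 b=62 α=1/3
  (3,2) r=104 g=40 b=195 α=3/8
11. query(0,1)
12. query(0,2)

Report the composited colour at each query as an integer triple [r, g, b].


(0,1) stack=L1,L2,L3; from [0,0,0]:
after L1 α=1: [139, 152, 72]
after L2 α=3/5: [196, 110, 96]
after L3 α=3/5: [674/5, 979/5, 213/5]
→ [135, 196, 43]

at x=0,y=0 over L1,L2,L3:
L1 α=4/5: [184, 364/5, 168/5]
L2 α=3/7: [1399/7, 4321/35, 1362/35]
L3 α=2/3: [4549/21, 11321/105, 17882/105]
rounded: [217, 108, 170]

(2,2) stack=L1,L2,L3,L4,L5; from [0,0,0]:
+L1 (α=1/2) → [181/2, 54, 103/2]
+L2 (α=1/3) → [96, 109/3, 92]
+L3 (α=2/3) → [248/3, 1297/9, 100/3]
+L4 (α=5/7) → [661/21, 4259/63, 1985/21]
+L5 (α=2/3) → [1711/63, 18749/189, 4841/63]
rounded: [27, 99, 77]

query (3,1) [L1,L2,L3,L4,L5] — begin 0,0,0
after L1 α=3/4: [6, 381/4, 42]
after L2 α=5/6: [96, 247/8, 526/3]
after L3 α=2/3: [138, 4231/24, 1726/9]
after L4 α=1/3: [117, 5803/36, 4550/27]
after L5 α=3/7: [684/7, 7477/63, 20063/189]
→ [98, 119, 106]

(0,1) stack=L1,L2,L3,L4,L5,L6; from [0,0,0]:
L1 α=1: [139, 152, 72]
L2 α=3/5: [196, 110, 96]
L3 α=3/5: [674/5, 979/5, 213/5]
L4 α=1/4: [2327/20, 863/5, 301/5]
L5 α=4/5: [18487/100, 4523/25, 3361/25]
L6 α=1/8: [131209/800, 4717/25, 3169/25]
= [164, 189, 127]

at x=0,y=2 over L1,L2,L3,L4,L5,L6:
L1 α=2/3: [502/3, 16, 102]
L2 α=1/3: [1547/9, 80/3, 433/3]
L3 α=1: [175, 209, 206]
L4 α=1/3: [170, 652/3, 138]
L5 α=4/5: [742/5, 2332/15, 134]
L6 α=1/4: [2421/20, 653/5, 547/4]
rounded: [121, 131, 137]


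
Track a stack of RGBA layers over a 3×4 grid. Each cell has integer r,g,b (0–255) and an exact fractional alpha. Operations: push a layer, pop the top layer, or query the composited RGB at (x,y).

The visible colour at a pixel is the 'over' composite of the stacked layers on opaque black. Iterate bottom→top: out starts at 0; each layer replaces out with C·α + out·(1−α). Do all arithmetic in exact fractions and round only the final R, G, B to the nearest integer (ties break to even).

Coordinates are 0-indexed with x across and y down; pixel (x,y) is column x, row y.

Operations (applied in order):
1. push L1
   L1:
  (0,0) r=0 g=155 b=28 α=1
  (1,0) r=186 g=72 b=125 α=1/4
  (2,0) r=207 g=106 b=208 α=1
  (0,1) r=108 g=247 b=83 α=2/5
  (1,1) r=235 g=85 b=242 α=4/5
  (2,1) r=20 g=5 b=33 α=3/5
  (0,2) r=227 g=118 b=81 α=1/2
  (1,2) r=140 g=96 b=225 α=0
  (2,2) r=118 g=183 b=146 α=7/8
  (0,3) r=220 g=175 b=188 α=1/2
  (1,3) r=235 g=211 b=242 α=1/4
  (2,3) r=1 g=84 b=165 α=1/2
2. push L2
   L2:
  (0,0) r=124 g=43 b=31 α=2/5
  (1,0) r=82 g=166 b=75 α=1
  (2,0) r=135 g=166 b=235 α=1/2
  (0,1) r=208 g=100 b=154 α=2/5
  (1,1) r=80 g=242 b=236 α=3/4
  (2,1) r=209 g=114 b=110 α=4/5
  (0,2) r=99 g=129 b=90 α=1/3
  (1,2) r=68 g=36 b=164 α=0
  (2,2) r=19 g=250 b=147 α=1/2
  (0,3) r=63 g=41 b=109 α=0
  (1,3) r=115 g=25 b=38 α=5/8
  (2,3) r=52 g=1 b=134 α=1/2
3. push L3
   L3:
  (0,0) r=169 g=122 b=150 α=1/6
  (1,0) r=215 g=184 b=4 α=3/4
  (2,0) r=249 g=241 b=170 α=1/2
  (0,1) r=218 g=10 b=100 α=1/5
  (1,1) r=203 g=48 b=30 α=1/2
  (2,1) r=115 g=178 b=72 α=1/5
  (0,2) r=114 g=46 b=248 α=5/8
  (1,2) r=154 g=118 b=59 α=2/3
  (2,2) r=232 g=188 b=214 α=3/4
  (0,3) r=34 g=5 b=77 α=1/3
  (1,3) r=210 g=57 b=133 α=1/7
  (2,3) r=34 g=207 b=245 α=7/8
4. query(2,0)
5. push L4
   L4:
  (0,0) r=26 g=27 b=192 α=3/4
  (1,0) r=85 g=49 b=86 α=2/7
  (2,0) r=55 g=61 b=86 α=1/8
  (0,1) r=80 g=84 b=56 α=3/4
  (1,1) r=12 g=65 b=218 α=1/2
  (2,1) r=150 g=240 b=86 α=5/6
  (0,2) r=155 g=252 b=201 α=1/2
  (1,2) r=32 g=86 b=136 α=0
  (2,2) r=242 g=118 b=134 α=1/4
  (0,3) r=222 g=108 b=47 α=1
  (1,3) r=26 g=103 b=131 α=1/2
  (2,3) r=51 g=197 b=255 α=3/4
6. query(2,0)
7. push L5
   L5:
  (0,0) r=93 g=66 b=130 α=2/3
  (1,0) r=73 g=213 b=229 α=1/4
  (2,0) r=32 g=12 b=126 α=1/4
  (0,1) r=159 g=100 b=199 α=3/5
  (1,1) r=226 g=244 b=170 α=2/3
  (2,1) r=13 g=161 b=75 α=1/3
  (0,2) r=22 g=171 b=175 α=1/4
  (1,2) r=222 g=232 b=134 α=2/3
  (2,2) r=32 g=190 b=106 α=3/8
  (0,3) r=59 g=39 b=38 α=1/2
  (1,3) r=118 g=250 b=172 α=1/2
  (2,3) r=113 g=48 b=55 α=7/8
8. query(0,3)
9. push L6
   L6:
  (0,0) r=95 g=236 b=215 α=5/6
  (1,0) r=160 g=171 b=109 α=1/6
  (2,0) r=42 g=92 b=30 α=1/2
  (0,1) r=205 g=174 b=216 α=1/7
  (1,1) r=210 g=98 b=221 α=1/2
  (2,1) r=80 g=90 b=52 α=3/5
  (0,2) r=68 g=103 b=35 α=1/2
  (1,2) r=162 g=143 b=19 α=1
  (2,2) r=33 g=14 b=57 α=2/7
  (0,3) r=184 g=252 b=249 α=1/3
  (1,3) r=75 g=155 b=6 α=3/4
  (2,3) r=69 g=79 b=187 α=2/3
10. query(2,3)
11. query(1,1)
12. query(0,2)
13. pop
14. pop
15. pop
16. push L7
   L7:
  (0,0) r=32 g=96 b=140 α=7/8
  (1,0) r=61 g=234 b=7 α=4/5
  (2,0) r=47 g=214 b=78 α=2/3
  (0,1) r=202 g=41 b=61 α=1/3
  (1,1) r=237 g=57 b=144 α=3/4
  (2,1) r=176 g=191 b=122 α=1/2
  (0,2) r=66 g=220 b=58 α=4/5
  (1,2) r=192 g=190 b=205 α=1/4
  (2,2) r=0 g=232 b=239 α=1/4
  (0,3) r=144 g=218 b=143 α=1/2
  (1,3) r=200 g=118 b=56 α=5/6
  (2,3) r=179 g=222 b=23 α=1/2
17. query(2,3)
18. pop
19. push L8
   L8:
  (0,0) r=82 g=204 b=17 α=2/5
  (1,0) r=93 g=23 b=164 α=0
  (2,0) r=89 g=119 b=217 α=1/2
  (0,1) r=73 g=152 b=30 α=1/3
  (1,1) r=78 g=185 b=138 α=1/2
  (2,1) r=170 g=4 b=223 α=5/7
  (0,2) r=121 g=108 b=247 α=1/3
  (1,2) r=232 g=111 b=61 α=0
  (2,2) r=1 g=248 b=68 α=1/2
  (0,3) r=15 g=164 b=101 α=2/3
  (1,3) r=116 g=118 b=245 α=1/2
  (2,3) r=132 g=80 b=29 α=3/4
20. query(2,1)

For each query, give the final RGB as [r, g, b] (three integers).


query (2,0) [L1,L2,L3] — begin 0,0,0
+L1 (α=1) → [207, 106, 208]
+L2 (α=1/2) → [171, 136, 443/2]
+L3 (α=1/2) → [210, 377/2, 783/4]
→ [210, 188, 196]

at x=2,y=0 over L1,L2,L3,L4:
after L1 α=1: [207, 106, 208]
after L2 α=1/2: [171, 136, 443/2]
after L3 α=1/2: [210, 377/2, 783/4]
after L4 α=1/8: [1525/8, 2761/16, 5825/32]
rounded: [191, 173, 182]

(0,3) stack=L1,L2,L3,L4,L5; from [0,0,0]:
after L1 α=1/2: [110, 175/2, 94]
after L2 α=0: [110, 175/2, 94]
after L3 α=1/3: [254/3, 60, 265/3]
after L4 α=1: [222, 108, 47]
after L5 α=1/2: [281/2, 147/2, 85/2]
→ [140, 74, 42]

query (2,3) [L1,L2,L3,L4,L5,L6] — begin 0,0,0
after L1 α=1/2: [1/2, 42, 165/2]
after L2 α=1/2: [105/4, 43/2, 433/4]
after L3 α=7/8: [1057/32, 2941/16, 7293/32]
after L4 α=3/4: [5953/128, 12397/64, 31773/128]
after L5 α=7/8: [107201/1024, 33901/512, 81053/1024]
after L6 α=2/3: [248513/3072, 114797/1536, 464029/3072]
rounded: [81, 75, 151]

query (1,1) [L1,L2,L3,L4,L5,L6] — begin 0,0,0
+L1 (α=4/5) → [188, 68, 968/5]
+L2 (α=3/4) → [107, 397/2, 1127/5]
+L3 (α=1/2) → [155, 493/4, 1277/10]
+L4 (α=1/2) → [167/2, 753/8, 3457/20]
+L5 (α=2/3) → [357/2, 4657/24, 3419/20]
+L6 (α=1/2) → [777/4, 7009/48, 7839/40]
= [194, 146, 196]

(0,2) stack=L1,L2,L3,L4,L5,L6; from [0,0,0]:
L1 α=1/2: [227/2, 59, 81/2]
L2 α=1/3: [326/3, 247/3, 57]
L3 α=5/8: [112, 477/8, 1411/8]
L4 α=1/2: [267/2, 2493/16, 3019/16]
L5 α=1/4: [845/8, 10215/64, 11857/64]
L6 α=1/2: [1389/16, 16807/128, 14097/128]
rounded: [87, 131, 110]

query (2,3) [L1,L2,L3,L7] — begin 0,0,0
+L1 (α=1/2) → [1/2, 42, 165/2]
+L2 (α=1/2) → [105/4, 43/2, 433/4]
+L3 (α=7/8) → [1057/32, 2941/16, 7293/32]
+L7 (α=1/2) → [6785/64, 6493/32, 8029/64]
rounded: [106, 203, 125]

query (2,1) [L1,L2,L3,L8] — begin 0,0,0
after L1 α=3/5: [12, 3, 99/5]
after L2 α=4/5: [848/5, 459/5, 2299/25]
after L3 α=1/5: [3967/25, 2726/25, 10996/125]
after L8 α=5/7: [29184/175, 5952/175, 161367/875]
→ [167, 34, 184]
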